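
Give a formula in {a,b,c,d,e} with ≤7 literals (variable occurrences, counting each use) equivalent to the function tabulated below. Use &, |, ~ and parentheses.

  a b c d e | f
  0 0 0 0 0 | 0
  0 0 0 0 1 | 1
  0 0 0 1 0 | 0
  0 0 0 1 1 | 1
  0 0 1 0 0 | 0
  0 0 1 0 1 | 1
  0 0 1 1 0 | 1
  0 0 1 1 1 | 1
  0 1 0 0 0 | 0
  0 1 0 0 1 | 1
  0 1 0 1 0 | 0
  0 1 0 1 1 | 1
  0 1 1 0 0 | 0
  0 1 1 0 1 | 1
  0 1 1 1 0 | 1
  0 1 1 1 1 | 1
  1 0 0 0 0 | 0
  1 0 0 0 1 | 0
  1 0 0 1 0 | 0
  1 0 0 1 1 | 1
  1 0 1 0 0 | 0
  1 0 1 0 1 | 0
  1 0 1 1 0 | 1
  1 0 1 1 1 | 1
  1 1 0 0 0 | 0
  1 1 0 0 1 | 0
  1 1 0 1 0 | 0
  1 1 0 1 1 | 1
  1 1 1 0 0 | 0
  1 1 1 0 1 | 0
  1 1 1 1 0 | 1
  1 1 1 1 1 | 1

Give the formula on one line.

  ~a = 11111111111111110000000000000000
  (~a & e) = 01010101010101010000000000000000
  (a & e) = 00000000000000000101010101010101
  (c | (a & e)) = 00001111000011110101111101011111
  (d & (c | (a & e))) = 00000011000000110001001100010011
  ((~a & e) | (d & (c | (a & e)))) = 01010111010101110001001100010011

((~a & e) | (d & (c | (a & e))))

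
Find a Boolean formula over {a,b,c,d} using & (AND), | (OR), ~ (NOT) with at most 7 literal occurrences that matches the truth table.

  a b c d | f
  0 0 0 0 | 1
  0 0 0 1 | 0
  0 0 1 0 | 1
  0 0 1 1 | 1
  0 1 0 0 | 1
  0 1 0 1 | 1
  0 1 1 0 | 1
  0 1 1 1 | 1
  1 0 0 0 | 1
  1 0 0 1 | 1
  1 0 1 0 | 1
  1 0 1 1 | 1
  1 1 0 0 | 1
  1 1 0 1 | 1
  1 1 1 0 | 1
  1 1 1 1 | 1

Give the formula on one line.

  ~d = 1010101010101010
  (c | b) = 0011111100111111
  (~d | (c | b)) = 1011111110111111
  ~c = 1100110011001100
  (~c & a) = 0000000011001100
  ((~c & a) | b) = 0000111111001111
  ((~d | (c | b)) | ((~c & a) | b)) = 1011111111111111

((~d | (c | b)) | ((~c & a) | b))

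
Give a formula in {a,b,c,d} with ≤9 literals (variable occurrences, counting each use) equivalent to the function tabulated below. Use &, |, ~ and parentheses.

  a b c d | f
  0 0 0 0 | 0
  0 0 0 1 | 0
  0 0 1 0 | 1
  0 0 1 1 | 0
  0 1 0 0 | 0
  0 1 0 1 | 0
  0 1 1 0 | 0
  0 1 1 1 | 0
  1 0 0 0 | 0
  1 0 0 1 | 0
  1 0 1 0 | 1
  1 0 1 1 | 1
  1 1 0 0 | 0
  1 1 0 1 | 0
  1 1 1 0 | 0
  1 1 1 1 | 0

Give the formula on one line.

  ~d = 1010101010101010
  ~b = 1111000011110000
  (~d | ~b) = 1111101011111010
  ((~d | ~b) & a) = 0000000011111010
  (b | ((~d | ~b) & a)) = 0000111111111111
  (c & (b | ((~d | ~b) & a))) = 0000001100110011
  (c | b) = 0011111100111111
  (~d & (c | b)) = 0010101000101010
  ((c & (b | ((~d | ~b) & a))) | (~d & (c | b))) = 0010101100111011
  (((c & (b | ((~d | ~b) & a))) | (~d & (c | b))) & ~b) = 0010000000110000

(((c & (b | ((~d | ~b) & a))) | (~d & (c | b))) & ~b)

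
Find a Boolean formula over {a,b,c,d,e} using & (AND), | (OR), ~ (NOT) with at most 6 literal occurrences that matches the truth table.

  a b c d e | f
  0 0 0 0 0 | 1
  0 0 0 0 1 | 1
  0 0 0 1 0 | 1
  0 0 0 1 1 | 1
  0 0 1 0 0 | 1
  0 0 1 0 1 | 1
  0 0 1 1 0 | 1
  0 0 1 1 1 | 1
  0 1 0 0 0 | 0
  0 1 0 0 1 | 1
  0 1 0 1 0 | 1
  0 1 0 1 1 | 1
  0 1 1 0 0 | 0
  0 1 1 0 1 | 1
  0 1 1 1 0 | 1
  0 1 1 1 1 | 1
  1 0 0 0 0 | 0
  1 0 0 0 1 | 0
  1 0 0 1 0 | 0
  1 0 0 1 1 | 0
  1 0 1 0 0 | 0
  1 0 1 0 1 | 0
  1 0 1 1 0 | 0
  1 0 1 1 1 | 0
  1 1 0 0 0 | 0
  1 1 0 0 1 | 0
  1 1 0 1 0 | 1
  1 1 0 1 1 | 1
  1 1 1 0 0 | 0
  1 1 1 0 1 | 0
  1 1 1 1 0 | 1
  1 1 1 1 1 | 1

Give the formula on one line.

(((e | ~b) & ~a) | (d & b))

  ~b = 11111111000000001111111100000000
  (e | ~b) = 11111111010101011111111101010101
  ~a = 11111111111111110000000000000000
  ((e | ~b) & ~a) = 11111111010101010000000000000000
  (d & b) = 00000000001100110000000000110011
  (((e | ~b) & ~a) | (d & b)) = 11111111011101110000000000110011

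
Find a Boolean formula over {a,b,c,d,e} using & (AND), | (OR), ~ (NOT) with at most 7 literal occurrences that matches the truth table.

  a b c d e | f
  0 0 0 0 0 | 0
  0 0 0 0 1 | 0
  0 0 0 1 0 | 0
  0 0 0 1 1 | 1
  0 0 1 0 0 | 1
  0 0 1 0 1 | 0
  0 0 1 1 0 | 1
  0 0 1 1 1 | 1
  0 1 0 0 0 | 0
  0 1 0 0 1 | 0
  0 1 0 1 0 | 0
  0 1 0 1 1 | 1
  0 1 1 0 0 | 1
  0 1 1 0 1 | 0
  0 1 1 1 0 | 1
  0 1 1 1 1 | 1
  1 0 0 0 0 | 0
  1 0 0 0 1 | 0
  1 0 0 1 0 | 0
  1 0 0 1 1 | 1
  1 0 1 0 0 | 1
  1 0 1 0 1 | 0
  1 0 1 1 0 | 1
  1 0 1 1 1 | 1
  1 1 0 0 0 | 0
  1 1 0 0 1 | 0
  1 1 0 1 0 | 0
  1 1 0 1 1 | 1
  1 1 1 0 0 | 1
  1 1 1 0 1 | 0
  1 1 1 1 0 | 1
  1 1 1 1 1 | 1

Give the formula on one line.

  ~e = 10101010101010101010101010101010
  (c & ~e) = 00001010000010100000101000001010
  (~e | d) = 10111011101110111011101110111011
  (e & (~e | d)) = 00010001000100010001000100010001
  ((c & ~e) | (e & (~e | d))) = 00011011000110110001101100011011

((c & ~e) | (e & (~e | d)))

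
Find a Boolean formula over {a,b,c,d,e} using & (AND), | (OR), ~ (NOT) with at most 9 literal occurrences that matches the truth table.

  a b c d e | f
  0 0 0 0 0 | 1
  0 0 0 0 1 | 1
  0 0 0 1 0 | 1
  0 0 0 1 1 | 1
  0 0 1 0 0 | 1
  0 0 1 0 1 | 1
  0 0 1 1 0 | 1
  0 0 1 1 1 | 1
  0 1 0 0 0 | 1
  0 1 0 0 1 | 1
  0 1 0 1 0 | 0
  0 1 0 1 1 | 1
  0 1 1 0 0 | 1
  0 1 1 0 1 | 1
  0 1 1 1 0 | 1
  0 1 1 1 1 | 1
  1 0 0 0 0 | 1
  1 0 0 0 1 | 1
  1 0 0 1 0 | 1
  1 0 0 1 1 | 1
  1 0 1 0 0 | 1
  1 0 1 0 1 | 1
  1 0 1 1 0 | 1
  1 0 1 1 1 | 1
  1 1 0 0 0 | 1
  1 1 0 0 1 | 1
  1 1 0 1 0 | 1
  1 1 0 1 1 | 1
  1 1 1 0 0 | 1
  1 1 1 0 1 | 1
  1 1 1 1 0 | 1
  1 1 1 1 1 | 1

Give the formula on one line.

((((e & ~a) & b) | ((a | ~d) | ~b)) | (c | e))

  ~a = 11111111111111110000000000000000
  (e & ~a) = 01010101010101010000000000000000
  ((e & ~a) & b) = 00000000010101010000000000000000
  ~d = 11001100110011001100110011001100
  (a | ~d) = 11001100110011001111111111111111
  ~b = 11111111000000001111111100000000
  ((a | ~d) | ~b) = 11111111110011001111111111111111
  (((e & ~a) & b) | ((a | ~d) | ~b)) = 11111111110111011111111111111111
  (c | e) = 01011111010111110101111101011111
  ((((e & ~a) & b) | ((a | ~d) | ~b)) | (c | e)) = 11111111110111111111111111111111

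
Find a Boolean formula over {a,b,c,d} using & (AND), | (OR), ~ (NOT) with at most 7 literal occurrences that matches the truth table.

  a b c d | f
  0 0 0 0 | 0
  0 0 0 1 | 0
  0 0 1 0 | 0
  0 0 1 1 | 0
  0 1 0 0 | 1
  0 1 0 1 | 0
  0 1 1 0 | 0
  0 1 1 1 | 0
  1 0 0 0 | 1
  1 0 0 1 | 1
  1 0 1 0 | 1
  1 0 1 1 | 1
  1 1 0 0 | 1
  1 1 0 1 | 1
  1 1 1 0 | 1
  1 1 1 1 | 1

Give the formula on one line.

((((b & (~a | d)) & ~d) & ~c) | a)

  ~a = 1111111100000000
  (~a | d) = 1111111101010101
  (b & (~a | d)) = 0000111100000101
  ~d = 1010101010101010
  ((b & (~a | d)) & ~d) = 0000101000000000
  ~c = 1100110011001100
  (((b & (~a | d)) & ~d) & ~c) = 0000100000000000
  ((((b & (~a | d)) & ~d) & ~c) | a) = 0000100011111111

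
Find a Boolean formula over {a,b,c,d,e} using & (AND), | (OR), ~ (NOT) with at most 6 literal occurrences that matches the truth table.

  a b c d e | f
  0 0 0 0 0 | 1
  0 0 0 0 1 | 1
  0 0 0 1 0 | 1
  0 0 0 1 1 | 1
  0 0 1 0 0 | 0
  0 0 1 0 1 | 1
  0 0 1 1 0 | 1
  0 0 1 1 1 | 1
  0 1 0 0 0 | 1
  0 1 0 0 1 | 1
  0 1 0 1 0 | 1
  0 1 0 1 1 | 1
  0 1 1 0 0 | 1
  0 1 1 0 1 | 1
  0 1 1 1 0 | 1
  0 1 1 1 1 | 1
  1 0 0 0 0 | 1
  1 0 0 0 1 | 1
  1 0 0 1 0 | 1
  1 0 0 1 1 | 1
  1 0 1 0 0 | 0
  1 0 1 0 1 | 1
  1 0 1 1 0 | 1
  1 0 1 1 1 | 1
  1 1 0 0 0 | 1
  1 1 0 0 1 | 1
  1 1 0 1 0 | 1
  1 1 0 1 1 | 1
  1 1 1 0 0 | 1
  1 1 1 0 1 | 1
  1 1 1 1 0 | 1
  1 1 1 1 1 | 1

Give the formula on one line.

  ~c = 11110000111100001111000011110000
  (~c | d) = 11110011111100111111001111110011
  (b | (~c | d)) = 11110011111111111111001111111111
  (e | (b | (~c | d))) = 11110111111111111111011111111111

(e | (b | (~c | d)))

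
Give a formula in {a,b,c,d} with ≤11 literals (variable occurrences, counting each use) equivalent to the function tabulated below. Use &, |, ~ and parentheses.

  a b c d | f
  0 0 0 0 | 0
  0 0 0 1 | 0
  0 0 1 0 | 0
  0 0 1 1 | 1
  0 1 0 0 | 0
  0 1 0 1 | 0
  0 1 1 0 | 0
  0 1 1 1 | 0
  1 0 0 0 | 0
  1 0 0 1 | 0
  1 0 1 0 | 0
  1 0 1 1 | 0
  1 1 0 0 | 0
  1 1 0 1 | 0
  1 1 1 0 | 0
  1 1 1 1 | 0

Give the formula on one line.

(((~b & (d & ((c & ~a) | a))) & (b | (~c | ~a))) & ~a)

  ~b = 1111000011110000
  ~a = 1111111100000000
  (c & ~a) = 0011001100000000
  ((c & ~a) | a) = 0011001111111111
  (d & ((c & ~a) | a)) = 0001000101010101
  (~b & (d & ((c & ~a) | a))) = 0001000001010000
  ~c = 1100110011001100
  (~c | ~a) = 1111111111001100
  (b | (~c | ~a)) = 1111111111001111
  ((~b & (d & ((c & ~a) | a))) & (b | (~c | ~a))) = 0001000001000000
  (((~b & (d & ((c & ~a) | a))) & (b | (~c | ~a))) & ~a) = 0001000000000000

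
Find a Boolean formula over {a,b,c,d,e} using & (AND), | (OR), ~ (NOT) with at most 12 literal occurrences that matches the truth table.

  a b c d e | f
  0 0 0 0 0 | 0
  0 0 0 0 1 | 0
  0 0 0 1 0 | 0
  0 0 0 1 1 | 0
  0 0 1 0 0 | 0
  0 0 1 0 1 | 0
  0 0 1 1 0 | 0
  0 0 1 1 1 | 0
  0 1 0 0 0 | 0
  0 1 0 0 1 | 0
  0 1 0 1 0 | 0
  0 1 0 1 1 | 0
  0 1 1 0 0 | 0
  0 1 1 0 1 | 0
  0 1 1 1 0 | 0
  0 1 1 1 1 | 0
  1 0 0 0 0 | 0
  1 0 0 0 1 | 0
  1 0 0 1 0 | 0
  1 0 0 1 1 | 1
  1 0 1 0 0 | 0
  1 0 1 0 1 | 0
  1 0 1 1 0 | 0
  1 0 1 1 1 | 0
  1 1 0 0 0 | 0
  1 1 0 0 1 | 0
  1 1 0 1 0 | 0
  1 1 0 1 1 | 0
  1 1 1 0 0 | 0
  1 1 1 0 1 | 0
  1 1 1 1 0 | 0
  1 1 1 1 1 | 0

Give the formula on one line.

  ~b = 11111111000000001111111100000000
  (~b & a) = 00000000000000001111111100000000
  ~e = 10101010101010101010101010101010
  ((~b & a) | ~e) = 10101010101010101111111110101010
  (e & ~b) = 01010101000000000101010100000000
  (d & (e & ~b)) = 00010001000000000001000100000000
  (((~b & a) | ~e) & (d & (e & ~b))) = 00000000000000000001000100000000
  ~c = 11110000111100001111000011110000
  (~c & a) = 00000000000000001111000011110000
  (d & (~c & a)) = 00000000000000000011000000110000
  ((((~b & a) | ~e) & (d & (e & ~b))) & (d & (~c & a))) = 00000000000000000001000000000000

((((~b & a) | ~e) & (d & (e & ~b))) & (d & (~c & a)))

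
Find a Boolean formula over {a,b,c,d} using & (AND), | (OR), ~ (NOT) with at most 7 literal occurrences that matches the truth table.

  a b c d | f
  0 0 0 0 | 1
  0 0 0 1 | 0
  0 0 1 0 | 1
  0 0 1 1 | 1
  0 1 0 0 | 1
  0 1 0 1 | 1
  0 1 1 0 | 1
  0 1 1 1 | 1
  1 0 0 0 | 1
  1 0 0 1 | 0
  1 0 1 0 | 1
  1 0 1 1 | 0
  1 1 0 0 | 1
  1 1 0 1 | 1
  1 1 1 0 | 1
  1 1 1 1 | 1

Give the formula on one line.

  ~d = 1010101010101010
  (b & a) = 0000000000001111
  ((b & a) | c) = 0011001100111111
  ~a = 1111111100000000
  (((b & a) | c) & ~a) = 0011001100000000
  (b | (((b & a) | c) & ~a)) = 0011111100001111
  (~d | (b | (((b & a) | c) & ~a))) = 1011111110101111

(~d | (b | (((b & a) | c) & ~a)))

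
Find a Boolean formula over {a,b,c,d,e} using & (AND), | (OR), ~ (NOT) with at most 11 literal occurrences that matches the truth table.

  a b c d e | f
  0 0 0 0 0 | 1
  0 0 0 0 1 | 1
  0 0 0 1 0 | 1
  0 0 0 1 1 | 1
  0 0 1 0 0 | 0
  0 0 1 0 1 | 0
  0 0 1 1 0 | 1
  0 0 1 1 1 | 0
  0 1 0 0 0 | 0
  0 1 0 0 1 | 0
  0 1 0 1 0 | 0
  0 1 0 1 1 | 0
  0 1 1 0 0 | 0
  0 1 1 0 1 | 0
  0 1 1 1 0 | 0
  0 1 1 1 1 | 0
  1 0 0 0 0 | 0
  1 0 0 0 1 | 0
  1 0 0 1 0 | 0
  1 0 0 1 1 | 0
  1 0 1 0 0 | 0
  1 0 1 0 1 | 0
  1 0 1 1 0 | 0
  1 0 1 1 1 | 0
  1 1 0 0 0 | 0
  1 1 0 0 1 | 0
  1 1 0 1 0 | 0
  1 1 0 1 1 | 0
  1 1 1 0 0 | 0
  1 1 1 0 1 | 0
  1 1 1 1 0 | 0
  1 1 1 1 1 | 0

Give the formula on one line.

  ~a = 11111111111111110000000000000000
  ~e = 10101010101010101010101010101010
  ~b = 11111111000000001111111100000000
  (~e & ~b) = 10101010000000001010101000000000
  (d & (~e & ~b)) = 00100010000000000010001000000000
  (~b | ~e) = 11111111101010101111111110101010
  (~a & (~b | ~e)) = 11111111101010100000000000000000
  ((d & (~e & ~b)) & (~a & (~b | ~e))) = 00100010000000000000000000000000
  ~c = 11110000111100001111000011110000
  (~c & ~b) = 11110000000000001111000000000000
  (((d & (~e & ~b)) & (~a & (~b | ~e))) | (~c & ~b)) = 11110010000000001111000000000000
  (~a & (((d & (~e & ~b)) & (~a & (~b | ~e))) | (~c & ~b))) = 11110010000000000000000000000000

(~a & (((d & (~e & ~b)) & (~a & (~b | ~e))) | (~c & ~b)))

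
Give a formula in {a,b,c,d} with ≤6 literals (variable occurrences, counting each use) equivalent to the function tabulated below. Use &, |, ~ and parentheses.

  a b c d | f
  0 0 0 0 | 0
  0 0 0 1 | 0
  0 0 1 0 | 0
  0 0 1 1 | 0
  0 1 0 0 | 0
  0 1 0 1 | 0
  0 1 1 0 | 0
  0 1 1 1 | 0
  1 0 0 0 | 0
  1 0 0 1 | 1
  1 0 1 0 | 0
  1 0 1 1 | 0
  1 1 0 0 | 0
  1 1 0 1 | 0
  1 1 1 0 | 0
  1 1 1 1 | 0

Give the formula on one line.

((a & ~c) & ((~b | c) & (a & d)))

  ~c = 1100110011001100
  (a & ~c) = 0000000011001100
  ~b = 1111000011110000
  (~b | c) = 1111001111110011
  (a & d) = 0000000001010101
  ((~b | c) & (a & d)) = 0000000001010001
  ((a & ~c) & ((~b | c) & (a & d))) = 0000000001000000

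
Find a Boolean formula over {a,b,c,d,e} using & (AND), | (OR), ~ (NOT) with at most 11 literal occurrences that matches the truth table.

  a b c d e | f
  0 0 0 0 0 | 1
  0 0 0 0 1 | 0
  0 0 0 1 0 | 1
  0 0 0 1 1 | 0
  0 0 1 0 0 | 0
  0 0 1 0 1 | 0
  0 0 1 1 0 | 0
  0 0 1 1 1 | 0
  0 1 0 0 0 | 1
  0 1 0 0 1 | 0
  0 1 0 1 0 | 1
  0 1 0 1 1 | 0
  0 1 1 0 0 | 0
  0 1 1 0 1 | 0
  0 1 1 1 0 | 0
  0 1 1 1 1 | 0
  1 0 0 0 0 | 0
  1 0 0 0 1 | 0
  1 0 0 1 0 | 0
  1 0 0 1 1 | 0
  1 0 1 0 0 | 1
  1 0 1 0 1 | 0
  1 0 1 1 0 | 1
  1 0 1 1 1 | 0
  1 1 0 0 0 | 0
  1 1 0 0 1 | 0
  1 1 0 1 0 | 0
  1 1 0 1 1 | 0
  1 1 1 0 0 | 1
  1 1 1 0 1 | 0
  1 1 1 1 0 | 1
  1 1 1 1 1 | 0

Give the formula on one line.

  ~e = 10101010101010101010101010101010
  ~d = 11001100110011001100110011001100
  (~e | ~d) = 11101110111011101110111011101110
  ~a = 11111111111111110000000000000000
  ((~e | ~d) & ~a) = 11101110111011100000000000000000
  (c | ((~e | ~d) & ~a)) = 11101111111011110000111100001111
  ~c = 11110000111100001111000011110000
  (~c & ~e) = 10100000101000001010000010100000
  (~e & c) = 00001010000010100000101000001010
  (a & (~e & c)) = 00000000000000000000101000001010
  ((~c & ~e) | (a & (~e & c))) = 10100000101000001010101010101010
  ((c | ((~e | ~d) & ~a)) & ((~c & ~e) | (a & (~e & c)))) = 10100000101000000000101000001010

((c | ((~e | ~d) & ~a)) & ((~c & ~e) | (a & (~e & c))))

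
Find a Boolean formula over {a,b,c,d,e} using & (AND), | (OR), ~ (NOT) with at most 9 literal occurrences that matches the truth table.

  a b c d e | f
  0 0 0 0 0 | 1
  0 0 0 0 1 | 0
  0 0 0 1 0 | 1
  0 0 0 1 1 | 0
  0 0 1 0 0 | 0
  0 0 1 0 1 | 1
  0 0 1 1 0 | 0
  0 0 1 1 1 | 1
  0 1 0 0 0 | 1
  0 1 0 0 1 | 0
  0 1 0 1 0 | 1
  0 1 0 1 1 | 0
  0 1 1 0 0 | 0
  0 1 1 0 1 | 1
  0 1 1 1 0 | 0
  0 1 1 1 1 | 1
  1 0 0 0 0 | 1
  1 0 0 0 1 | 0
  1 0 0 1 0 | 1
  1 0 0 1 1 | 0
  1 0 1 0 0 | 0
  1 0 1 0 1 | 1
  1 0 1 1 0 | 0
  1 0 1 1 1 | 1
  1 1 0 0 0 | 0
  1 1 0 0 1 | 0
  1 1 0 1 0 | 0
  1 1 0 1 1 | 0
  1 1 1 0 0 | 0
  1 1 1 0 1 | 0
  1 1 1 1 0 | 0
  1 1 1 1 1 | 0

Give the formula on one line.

(((~a | ~b) & (~c | e)) & (c | ((~c | ~a) & ~e)))

  ~a = 11111111111111110000000000000000
  ~b = 11111111000000001111111100000000
  (~a | ~b) = 11111111111111111111111100000000
  ~c = 11110000111100001111000011110000
  (~c | e) = 11110101111101011111010111110101
  ((~a | ~b) & (~c | e)) = 11110101111101011111010100000000
  (~c | ~a) = 11111111111111111111000011110000
  ~e = 10101010101010101010101010101010
  ((~c | ~a) & ~e) = 10101010101010101010000010100000
  (c | ((~c | ~a) & ~e)) = 10101111101011111010111110101111
  (((~a | ~b) & (~c | e)) & (c | ((~c | ~a) & ~e))) = 10100101101001011010010100000000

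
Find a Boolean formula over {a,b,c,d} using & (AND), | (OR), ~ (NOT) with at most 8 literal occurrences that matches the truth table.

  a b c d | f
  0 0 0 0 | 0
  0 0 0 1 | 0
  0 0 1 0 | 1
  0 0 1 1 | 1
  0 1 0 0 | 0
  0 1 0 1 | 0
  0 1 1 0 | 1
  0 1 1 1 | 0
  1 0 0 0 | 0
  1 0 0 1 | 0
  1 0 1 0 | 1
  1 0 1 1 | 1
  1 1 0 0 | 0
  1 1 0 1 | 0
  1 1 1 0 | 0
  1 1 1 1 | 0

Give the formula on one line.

((~a | ~b) & ((~b | ~d) & c))

  ~a = 1111111100000000
  ~b = 1111000011110000
  (~a | ~b) = 1111111111110000
  ~d = 1010101010101010
  (~b | ~d) = 1111101011111010
  ((~b | ~d) & c) = 0011001000110010
  ((~a | ~b) & ((~b | ~d) & c)) = 0011001000110000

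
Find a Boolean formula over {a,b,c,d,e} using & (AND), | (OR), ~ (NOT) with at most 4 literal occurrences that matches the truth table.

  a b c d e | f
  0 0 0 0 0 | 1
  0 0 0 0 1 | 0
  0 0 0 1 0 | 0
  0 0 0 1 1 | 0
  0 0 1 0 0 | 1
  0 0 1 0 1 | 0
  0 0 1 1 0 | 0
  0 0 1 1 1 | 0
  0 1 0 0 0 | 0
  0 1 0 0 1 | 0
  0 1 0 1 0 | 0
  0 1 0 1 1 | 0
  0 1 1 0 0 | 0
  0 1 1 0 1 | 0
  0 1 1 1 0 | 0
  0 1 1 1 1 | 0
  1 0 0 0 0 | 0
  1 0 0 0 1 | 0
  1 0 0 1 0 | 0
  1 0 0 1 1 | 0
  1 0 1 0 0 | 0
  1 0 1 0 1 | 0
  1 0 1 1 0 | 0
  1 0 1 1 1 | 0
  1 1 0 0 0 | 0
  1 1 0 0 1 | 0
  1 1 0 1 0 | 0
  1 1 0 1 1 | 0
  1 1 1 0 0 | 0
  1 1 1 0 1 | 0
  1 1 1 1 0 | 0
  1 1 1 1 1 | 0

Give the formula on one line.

(~e & ((~d & ~b) & ~a))

  ~e = 10101010101010101010101010101010
  ~d = 11001100110011001100110011001100
  ~b = 11111111000000001111111100000000
  (~d & ~b) = 11001100000000001100110000000000
  ~a = 11111111111111110000000000000000
  ((~d & ~b) & ~a) = 11001100000000000000000000000000
  (~e & ((~d & ~b) & ~a)) = 10001000000000000000000000000000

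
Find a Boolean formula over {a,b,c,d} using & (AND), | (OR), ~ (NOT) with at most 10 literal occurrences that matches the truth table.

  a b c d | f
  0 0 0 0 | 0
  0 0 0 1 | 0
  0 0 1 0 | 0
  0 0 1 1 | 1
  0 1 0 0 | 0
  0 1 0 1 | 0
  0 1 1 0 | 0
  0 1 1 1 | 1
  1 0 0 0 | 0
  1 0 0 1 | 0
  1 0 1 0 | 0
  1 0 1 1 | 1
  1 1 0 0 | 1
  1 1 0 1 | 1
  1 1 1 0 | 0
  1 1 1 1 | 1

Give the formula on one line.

((a & ((b | c) & (d | (~d & ~c)))) | (d & c))

  (b | c) = 0011111100111111
  ~d = 1010101010101010
  ~c = 1100110011001100
  (~d & ~c) = 1000100010001000
  (d | (~d & ~c)) = 1101110111011101
  ((b | c) & (d | (~d & ~c))) = 0001110100011101
  (a & ((b | c) & (d | (~d & ~c)))) = 0000000000011101
  (d & c) = 0001000100010001
  ((a & ((b | c) & (d | (~d & ~c)))) | (d & c)) = 0001000100011101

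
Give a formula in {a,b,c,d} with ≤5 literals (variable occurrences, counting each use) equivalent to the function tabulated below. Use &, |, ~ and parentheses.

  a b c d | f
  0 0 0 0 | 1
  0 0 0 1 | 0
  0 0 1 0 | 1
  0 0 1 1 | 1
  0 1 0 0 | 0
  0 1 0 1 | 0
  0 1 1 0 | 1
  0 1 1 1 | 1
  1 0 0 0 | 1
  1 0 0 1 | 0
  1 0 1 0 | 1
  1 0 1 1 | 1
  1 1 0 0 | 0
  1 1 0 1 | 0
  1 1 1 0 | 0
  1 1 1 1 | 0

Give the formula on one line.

  ~d = 1010101010101010
  ~b = 1111000011110000
  (~d & ~b) = 1010000010100000
  (c | (~d & ~b)) = 1011001110110011
  ~a = 1111111100000000
  (~b | ~a) = 1111111111110000
  ((c | (~d & ~b)) & (~b | ~a)) = 1011001110110000

((c | (~d & ~b)) & (~b | ~a))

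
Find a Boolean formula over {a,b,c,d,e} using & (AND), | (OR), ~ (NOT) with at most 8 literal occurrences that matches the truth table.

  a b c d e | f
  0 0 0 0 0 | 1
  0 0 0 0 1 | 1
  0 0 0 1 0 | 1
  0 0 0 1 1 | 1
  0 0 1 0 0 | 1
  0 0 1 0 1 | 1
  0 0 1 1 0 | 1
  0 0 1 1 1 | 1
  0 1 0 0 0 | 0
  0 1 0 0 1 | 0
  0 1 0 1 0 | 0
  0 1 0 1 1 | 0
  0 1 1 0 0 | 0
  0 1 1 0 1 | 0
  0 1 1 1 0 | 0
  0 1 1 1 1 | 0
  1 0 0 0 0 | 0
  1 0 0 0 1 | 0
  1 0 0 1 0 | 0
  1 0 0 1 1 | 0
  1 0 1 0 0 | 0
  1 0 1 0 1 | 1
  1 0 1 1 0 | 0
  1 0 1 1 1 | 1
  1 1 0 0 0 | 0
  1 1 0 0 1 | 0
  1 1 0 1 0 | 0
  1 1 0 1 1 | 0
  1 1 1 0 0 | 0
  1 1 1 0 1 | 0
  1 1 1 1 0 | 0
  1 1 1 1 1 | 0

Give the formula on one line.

(((((~a & ~c) | c) & (e | b)) | ~a) & ~b)

  ~a = 11111111111111110000000000000000
  ~c = 11110000111100001111000011110000
  (~a & ~c) = 11110000111100000000000000000000
  ((~a & ~c) | c) = 11111111111111110000111100001111
  (e | b) = 01010101111111110101010111111111
  (((~a & ~c) | c) & (e | b)) = 01010101111111110000010100001111
  ((((~a & ~c) | c) & (e | b)) | ~a) = 11111111111111110000010100001111
  ~b = 11111111000000001111111100000000
  (((((~a & ~c) | c) & (e | b)) | ~a) & ~b) = 11111111000000000000010100000000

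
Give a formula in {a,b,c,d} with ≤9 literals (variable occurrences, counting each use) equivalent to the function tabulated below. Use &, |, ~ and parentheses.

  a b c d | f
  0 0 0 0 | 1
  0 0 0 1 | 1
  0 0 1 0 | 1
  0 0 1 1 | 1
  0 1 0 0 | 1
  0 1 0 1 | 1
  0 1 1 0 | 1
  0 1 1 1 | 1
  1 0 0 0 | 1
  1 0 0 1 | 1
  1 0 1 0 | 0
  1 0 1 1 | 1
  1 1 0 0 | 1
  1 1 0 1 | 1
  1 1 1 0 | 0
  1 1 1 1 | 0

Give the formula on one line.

(~c | (((b & ~a) | ~b) & (~a | (c & d))))

  ~c = 1100110011001100
  ~a = 1111111100000000
  (b & ~a) = 0000111100000000
  ~b = 1111000011110000
  ((b & ~a) | ~b) = 1111111111110000
  (c & d) = 0001000100010001
  (~a | (c & d)) = 1111111100010001
  (((b & ~a) | ~b) & (~a | (c & d))) = 1111111100010000
  (~c | (((b & ~a) | ~b) & (~a | (c & d)))) = 1111111111011100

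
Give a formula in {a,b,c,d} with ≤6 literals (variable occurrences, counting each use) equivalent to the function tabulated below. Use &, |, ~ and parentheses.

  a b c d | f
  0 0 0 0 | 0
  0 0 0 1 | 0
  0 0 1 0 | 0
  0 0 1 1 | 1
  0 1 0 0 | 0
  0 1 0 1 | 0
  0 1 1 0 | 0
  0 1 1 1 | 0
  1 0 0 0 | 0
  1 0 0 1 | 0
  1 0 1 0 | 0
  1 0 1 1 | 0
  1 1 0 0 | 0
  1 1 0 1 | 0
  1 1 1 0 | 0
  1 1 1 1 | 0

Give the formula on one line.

  ~b = 1111000011110000
  (a | c) = 0011001111111111
  (~b & (a | c)) = 0011000011110000
  ((~b & (a | c)) & d) = 0001000001010000
  ~a = 1111111100000000
  (~a & ~b) = 1111000000000000
  (((~b & (a | c)) & d) & (~a & ~b)) = 0001000000000000

(((~b & (a | c)) & d) & (~a & ~b))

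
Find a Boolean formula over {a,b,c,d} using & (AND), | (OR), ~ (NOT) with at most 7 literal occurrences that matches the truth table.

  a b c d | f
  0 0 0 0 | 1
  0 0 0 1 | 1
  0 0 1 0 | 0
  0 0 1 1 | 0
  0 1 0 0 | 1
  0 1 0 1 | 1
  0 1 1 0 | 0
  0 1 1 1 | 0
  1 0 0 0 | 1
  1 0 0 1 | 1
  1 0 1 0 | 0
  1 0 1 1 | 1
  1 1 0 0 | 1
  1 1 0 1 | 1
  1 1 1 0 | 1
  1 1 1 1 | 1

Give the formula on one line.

  ~c = 1100110011001100
  ~a = 1111111100000000
  (~a | d) = 1111111101010101
  (b | ~c) = 1100111111001111
  ((~a | d) | (b | ~c)) = 1111111111011111
  (((~a | d) | (b | ~c)) & a) = 0000000011011111
  (~c | (((~a | d) | (b | ~c)) & a)) = 1100110011011111

(~c | (((~a | d) | (b | ~c)) & a))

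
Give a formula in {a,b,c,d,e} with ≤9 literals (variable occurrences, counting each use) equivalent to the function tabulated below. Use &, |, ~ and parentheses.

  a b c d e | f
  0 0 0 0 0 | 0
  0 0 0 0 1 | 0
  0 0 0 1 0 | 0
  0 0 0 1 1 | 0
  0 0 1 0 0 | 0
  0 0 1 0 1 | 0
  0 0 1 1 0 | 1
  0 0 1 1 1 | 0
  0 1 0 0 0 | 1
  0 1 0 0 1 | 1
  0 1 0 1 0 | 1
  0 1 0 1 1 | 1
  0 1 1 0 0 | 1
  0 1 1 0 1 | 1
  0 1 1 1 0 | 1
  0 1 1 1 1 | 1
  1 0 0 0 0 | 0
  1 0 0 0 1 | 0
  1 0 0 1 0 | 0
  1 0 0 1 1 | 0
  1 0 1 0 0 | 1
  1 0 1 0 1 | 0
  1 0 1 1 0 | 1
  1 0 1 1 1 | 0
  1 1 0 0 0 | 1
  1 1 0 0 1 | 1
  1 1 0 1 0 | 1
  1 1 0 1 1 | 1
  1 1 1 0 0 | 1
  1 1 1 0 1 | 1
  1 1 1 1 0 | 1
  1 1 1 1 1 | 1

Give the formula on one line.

((((~d & (e | a)) | d) | (b | e)) & ((c & ~e) | b))

  ~d = 11001100110011001100110011001100
  (e | a) = 01010101010101011111111111111111
  (~d & (e | a)) = 01000100010001001100110011001100
  ((~d & (e | a)) | d) = 01110111011101111111111111111111
  (b | e) = 01010101111111110101010111111111
  (((~d & (e | a)) | d) | (b | e)) = 01110111111111111111111111111111
  ~e = 10101010101010101010101010101010
  (c & ~e) = 00001010000010100000101000001010
  ((c & ~e) | b) = 00001010111111110000101011111111
  ((((~d & (e | a)) | d) | (b | e)) & ((c & ~e) | b)) = 00000010111111110000101011111111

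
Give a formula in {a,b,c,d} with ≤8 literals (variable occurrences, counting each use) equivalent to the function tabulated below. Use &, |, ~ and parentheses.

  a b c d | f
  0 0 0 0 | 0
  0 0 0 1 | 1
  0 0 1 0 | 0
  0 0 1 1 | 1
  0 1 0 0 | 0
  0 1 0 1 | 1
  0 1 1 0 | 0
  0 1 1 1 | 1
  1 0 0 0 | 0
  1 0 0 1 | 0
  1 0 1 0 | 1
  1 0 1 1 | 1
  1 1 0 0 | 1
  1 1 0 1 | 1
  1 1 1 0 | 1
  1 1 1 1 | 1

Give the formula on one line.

(((b | (((~a | b) & ~b) & d)) | c) & (d | a))

  ~a = 1111111100000000
  (~a | b) = 1111111100001111
  ~b = 1111000011110000
  ((~a | b) & ~b) = 1111000000000000
  (((~a | b) & ~b) & d) = 0101000000000000
  (b | (((~a | b) & ~b) & d)) = 0101111100001111
  ((b | (((~a | b) & ~b) & d)) | c) = 0111111100111111
  (d | a) = 0101010111111111
  (((b | (((~a | b) & ~b) & d)) | c) & (d | a)) = 0101010100111111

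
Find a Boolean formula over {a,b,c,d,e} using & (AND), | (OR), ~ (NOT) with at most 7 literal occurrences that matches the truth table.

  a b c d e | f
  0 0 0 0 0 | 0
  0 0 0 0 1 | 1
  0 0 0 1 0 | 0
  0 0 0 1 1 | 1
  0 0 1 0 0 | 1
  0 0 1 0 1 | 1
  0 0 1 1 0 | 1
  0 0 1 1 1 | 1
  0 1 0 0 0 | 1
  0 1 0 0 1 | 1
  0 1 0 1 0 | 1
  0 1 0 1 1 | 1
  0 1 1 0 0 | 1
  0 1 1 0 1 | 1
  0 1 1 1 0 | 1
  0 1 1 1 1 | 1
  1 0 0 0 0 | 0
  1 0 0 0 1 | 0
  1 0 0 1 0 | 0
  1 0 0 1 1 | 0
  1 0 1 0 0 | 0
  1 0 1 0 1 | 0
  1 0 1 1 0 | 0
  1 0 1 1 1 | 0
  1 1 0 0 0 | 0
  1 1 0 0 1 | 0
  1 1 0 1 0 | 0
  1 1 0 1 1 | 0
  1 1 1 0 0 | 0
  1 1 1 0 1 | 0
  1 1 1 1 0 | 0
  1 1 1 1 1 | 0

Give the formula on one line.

  (e | c) = 01011111010111110101111101011111
  ((e | c) | b) = 01011111111111110101111111111111
  (a | b) = 00000000111111111111111111111111
  (((e | c) | b) | (a | b)) = 01011111111111111111111111111111
  ~a = 11111111111111110000000000000000
  ((((e | c) | b) | (a | b)) & ~a) = 01011111111111110000000000000000

((((e | c) | b) | (a | b)) & ~a)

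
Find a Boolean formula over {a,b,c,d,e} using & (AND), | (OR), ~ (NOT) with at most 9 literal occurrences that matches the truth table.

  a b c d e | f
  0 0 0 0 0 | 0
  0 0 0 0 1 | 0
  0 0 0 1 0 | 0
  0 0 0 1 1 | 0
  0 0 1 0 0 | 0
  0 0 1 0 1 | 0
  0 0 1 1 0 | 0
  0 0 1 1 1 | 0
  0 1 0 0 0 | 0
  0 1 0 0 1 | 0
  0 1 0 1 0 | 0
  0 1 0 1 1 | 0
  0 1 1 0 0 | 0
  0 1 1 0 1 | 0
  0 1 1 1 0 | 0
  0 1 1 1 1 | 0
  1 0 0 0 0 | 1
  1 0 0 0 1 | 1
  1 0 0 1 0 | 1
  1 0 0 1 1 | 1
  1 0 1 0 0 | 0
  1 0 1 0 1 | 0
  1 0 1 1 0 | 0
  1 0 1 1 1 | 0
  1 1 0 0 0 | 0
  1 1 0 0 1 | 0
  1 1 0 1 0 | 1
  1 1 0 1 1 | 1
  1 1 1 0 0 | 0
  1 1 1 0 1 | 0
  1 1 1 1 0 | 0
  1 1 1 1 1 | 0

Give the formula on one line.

  ~c = 11110000111100001111000011110000
  ~d = 11001100110011001100110011001100
  (~d | a) = 11001100110011001111111111111111
  ~b = 11111111000000001111111100000000
  (c | ~b) = 11111111000011111111111100001111
  (a & (c | ~b)) = 00000000000000001111111100001111
  ((a & (c | ~b)) | d) = 00110011001100111111111100111111
  ((~d | a) & ((a & (c | ~b)) | d)) = 00000000000000001111111100111111
  (~c & ((~d | a) & ((a & (c | ~b)) | d))) = 00000000000000001111000000110000

(~c & ((~d | a) & ((a & (c | ~b)) | d)))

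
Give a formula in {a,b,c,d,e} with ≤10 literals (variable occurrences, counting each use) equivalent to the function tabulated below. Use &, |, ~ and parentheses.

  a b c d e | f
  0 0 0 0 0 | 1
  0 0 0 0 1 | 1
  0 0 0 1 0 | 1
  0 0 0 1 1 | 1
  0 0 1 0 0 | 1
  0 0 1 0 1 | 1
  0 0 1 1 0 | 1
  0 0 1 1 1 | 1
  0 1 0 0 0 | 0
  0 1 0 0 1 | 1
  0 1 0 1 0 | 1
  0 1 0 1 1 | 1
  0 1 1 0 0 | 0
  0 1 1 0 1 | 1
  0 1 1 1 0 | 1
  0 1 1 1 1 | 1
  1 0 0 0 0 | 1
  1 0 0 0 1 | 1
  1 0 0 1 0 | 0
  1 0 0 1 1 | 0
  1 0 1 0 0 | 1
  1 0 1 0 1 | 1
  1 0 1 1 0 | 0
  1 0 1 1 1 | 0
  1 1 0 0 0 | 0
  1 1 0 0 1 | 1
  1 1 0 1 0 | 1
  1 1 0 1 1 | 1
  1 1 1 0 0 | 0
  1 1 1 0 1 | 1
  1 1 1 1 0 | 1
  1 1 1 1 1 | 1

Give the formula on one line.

  (d & b) = 00000000001100110000000000110011
  ~a = 11111111111111110000000000000000
  (d & ~a) = 00110011001100110000000000000000
  ((d & b) | (d & ~a)) = 00110011001100110000000000110011
  ~d = 11001100110011001100110011001100
  (~d | b) = 11001100111111111100110011111111
  ~b = 11111111000000001111111100000000
  (~b | e) = 11111111010101011111111101010101
  ((~d | b) & (~b | e)) = 11001100010101011100110001010101
  (((d & b) | (d & ~a)) | ((~d | b) & (~b | e))) = 11111111011101111100110001110111

(((d & b) | (d & ~a)) | ((~d | b) & (~b | e)))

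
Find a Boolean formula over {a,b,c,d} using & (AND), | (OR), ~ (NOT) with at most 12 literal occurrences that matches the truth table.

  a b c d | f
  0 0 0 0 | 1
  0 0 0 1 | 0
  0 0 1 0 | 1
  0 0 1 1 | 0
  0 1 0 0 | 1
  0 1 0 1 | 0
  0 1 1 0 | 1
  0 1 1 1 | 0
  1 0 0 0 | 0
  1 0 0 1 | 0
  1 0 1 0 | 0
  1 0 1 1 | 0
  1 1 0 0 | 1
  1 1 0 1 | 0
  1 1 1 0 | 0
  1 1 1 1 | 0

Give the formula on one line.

  ~a = 1111111100000000
  ~c = 1100110011001100
  (~a | ~c) = 1111111111001100
  ~d = 1010101010101010
  (a | ~c) = 1100110011111111
  (b & (a | ~c)) = 0000110000001111
  ((b & (a | ~c)) | d) = 0101110101011111
  (a & ((b & (a | ~c)) | d)) = 0000000001011111
  (~a | (a & ((b & (a | ~c)) | d))) = 1111111101011111
  (~d & (~a | (a & ((b & (a | ~c)) | d)))) = 1010101000001010
  ((~a | ~c) & (~d & (~a | (a & ((b & (a | ~c)) | d))))) = 1010101000001000

((~a | ~c) & (~d & (~a | (a & ((b & (a | ~c)) | d)))))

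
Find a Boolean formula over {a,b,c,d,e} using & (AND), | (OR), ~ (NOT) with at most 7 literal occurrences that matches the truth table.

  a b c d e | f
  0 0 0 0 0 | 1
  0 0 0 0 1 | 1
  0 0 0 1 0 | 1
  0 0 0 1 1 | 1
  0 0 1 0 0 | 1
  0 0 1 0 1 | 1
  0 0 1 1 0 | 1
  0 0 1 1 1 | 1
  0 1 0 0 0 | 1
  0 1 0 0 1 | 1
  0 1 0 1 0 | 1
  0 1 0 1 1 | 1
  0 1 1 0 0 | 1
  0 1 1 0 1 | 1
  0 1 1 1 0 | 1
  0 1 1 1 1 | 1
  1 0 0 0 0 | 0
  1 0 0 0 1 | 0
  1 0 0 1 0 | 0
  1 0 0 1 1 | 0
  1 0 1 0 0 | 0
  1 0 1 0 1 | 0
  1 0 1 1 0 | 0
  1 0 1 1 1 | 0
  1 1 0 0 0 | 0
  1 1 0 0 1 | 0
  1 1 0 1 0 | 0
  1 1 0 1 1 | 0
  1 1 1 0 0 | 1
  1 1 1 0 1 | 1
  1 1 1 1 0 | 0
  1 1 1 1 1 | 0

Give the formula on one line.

  ~a = 11111111111111110000000000000000
  (b & c) = 00000000000011110000000000001111
  ~d = 11001100110011001100110011001100
  ((b & c) & ~d) = 00000000000011000000000000001100
  (~a | ((b & c) & ~d)) = 11111111111111110000000000001100

(~a | ((b & c) & ~d))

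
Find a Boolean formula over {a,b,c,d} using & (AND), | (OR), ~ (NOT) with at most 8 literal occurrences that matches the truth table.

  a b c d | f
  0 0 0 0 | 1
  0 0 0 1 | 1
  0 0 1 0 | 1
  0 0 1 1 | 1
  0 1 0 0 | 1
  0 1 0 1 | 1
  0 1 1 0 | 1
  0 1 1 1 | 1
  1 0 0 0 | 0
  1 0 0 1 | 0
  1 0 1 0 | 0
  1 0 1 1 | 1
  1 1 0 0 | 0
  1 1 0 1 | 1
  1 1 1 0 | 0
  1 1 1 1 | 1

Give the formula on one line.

((((~d | ~a) | b) | c) & (~a | d))

  ~d = 1010101010101010
  ~a = 1111111100000000
  (~d | ~a) = 1111111110101010
  ((~d | ~a) | b) = 1111111110101111
  (((~d | ~a) | b) | c) = 1111111110111111
  (~a | d) = 1111111101010101
  ((((~d | ~a) | b) | c) & (~a | d)) = 1111111100010101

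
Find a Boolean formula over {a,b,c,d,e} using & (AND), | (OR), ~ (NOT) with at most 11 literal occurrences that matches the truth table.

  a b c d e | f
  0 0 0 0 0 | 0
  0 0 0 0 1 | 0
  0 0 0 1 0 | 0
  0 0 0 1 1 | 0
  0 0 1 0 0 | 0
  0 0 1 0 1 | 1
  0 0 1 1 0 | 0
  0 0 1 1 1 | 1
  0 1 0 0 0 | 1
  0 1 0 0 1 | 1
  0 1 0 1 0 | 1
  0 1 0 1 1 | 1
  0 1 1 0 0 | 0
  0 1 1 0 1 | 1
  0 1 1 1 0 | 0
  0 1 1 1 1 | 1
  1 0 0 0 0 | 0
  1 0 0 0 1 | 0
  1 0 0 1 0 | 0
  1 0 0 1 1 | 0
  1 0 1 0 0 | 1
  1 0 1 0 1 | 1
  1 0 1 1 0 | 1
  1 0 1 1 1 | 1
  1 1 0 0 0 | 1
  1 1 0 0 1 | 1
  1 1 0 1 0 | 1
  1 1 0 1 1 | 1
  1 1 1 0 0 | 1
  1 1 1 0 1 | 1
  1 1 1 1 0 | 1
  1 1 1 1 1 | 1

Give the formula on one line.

  ~e = 10101010101010101010101010101010
  ~c = 11110000111100001111000011110000
  (~e | ~c) = 11111010111110101111101011111010
  ((~e | ~c) & c) = 00001010000010100000101000001010
  (c & e) = 00000101000001010000010100000101
  ((c & e) | b) = 00000101111111110000010111111111
  (((~e | ~c) & c) | ((c & e) | b)) = 00001111111111110000111111111111
  (~c | e) = 11110101111101011111010111110101
  (a | (~c | e)) = 11110101111101011111111111111111
  ((((~e | ~c) & c) | ((c & e) | b)) & (a | (~c | e))) = 00000101111101010000111111111111

((((~e | ~c) & c) | ((c & e) | b)) & (a | (~c | e)))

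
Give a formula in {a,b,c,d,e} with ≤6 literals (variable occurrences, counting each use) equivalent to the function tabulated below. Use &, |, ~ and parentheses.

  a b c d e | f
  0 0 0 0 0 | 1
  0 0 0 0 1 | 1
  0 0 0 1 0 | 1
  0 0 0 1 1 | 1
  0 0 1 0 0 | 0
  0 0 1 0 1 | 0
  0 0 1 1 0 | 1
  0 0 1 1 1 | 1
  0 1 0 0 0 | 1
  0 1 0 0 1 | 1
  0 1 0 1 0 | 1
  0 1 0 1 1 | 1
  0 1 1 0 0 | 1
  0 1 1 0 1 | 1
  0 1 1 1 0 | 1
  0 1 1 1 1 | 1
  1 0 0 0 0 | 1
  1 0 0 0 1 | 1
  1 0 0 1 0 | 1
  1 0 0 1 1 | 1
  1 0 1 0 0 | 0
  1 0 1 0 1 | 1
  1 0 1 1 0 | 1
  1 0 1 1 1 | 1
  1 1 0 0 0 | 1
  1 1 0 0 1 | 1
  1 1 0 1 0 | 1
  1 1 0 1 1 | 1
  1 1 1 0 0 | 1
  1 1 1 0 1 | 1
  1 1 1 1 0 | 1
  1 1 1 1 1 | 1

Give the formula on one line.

  ~c = 11110000111100001111000011110000
  (b | ~c) = 11110000111111111111000011111111
  (d | (b | ~c)) = 11110011111111111111001111111111
  (a & e) = 00000000000000000101010101010101
  ((d | (b | ~c)) | (a & e)) = 11110011111111111111011111111111

((d | (b | ~c)) | (a & e))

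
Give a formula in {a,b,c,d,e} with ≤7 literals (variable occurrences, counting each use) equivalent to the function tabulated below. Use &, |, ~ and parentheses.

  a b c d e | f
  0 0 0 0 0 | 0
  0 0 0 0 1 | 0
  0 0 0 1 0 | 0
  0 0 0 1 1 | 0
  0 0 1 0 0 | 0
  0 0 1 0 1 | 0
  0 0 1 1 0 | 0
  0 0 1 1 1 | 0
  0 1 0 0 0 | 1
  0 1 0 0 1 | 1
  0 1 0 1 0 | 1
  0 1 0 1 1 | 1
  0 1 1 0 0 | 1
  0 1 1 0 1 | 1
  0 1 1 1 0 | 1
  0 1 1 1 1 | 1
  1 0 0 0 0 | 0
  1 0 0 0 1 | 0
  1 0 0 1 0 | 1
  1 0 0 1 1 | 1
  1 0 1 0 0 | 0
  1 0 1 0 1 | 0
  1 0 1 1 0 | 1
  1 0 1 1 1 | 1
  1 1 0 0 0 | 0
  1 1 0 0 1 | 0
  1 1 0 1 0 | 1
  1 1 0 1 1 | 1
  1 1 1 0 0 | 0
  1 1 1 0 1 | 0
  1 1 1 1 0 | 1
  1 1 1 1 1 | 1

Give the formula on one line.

  (a | b) = 00000000111111111111111111111111
  ~a = 11111111111111110000000000000000
  (d | ~a) = 11111111111111110011001100110011
  ((a | b) & (d | ~a)) = 00000000111111110011001100110011

((a | b) & (d | ~a))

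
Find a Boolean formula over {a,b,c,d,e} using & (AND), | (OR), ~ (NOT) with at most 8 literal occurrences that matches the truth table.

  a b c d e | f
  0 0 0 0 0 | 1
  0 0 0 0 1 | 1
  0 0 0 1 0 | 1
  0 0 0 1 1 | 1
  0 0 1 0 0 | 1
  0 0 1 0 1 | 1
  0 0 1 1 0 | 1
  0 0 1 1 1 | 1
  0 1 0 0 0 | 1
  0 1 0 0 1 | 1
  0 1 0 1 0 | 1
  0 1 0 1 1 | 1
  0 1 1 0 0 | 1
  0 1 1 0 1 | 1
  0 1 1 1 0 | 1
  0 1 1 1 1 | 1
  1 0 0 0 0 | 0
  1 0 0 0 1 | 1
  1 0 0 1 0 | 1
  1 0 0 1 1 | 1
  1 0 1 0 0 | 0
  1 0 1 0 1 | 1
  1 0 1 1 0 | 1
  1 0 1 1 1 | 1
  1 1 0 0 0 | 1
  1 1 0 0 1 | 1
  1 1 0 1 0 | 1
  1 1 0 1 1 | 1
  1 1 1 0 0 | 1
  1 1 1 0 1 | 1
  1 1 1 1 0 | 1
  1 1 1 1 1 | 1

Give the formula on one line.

((e | (b & a)) | (d | (b | ~a)))

  (b & a) = 00000000000000000000000011111111
  (e | (b & a)) = 01010101010101010101010111111111
  ~a = 11111111111111110000000000000000
  (b | ~a) = 11111111111111110000000011111111
  (d | (b | ~a)) = 11111111111111110011001111111111
  ((e | (b & a)) | (d | (b | ~a))) = 11111111111111110111011111111111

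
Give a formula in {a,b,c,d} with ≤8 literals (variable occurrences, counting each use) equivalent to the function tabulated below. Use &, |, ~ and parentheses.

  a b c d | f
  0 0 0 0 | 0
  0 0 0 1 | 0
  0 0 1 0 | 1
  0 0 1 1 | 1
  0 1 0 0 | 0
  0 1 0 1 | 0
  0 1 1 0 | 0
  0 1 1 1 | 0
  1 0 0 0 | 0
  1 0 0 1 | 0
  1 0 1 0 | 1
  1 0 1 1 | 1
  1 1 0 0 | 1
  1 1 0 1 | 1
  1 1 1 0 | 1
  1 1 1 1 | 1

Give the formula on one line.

  ~b = 1111000011110000
  (a | ~b) = 1111000011111111
  ~d = 1010101010101010
  (b & ~d) = 0000101000001010
  ((b & ~d) | c) = 0011101100111011
  (b | ((b & ~d) | c)) = 0011111100111111
  ((a | ~b) & (b | ((b & ~d) | c))) = 0011000000111111

((a | ~b) & (b | ((b & ~d) | c)))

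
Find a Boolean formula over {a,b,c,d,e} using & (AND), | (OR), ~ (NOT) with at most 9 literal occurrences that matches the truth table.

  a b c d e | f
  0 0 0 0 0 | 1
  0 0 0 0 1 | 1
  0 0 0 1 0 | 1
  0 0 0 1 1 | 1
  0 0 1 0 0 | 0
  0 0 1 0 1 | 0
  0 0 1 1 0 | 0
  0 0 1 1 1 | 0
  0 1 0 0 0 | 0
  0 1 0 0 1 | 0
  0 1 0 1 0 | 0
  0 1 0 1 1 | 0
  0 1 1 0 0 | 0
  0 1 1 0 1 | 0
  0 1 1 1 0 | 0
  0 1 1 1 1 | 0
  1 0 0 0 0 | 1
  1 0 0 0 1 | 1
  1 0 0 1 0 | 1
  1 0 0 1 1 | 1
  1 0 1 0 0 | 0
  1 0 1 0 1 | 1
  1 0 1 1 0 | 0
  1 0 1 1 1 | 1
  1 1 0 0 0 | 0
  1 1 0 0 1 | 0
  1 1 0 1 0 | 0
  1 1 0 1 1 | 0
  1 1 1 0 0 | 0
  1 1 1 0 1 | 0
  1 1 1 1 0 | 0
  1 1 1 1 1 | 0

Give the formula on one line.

(((e | ~c) & ~b) & ((~c & ~a) | a))

  ~c = 11110000111100001111000011110000
  (e | ~c) = 11110101111101011111010111110101
  ~b = 11111111000000001111111100000000
  ((e | ~c) & ~b) = 11110101000000001111010100000000
  ~a = 11111111111111110000000000000000
  (~c & ~a) = 11110000111100000000000000000000
  ((~c & ~a) | a) = 11110000111100001111111111111111
  (((e | ~c) & ~b) & ((~c & ~a) | a)) = 11110000000000001111010100000000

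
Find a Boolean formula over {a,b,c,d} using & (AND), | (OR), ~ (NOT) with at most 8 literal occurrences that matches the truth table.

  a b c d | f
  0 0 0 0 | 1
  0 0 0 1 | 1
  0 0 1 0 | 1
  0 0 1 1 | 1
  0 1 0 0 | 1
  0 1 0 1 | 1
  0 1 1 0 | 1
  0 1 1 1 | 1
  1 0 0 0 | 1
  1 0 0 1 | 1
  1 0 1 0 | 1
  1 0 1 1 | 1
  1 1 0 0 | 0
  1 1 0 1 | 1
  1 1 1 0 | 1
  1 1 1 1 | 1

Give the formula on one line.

(((b | ~a) & d) | (~b | (~a | c)))

  ~a = 1111111100000000
  (b | ~a) = 1111111100001111
  ((b | ~a) & d) = 0101010100000101
  ~b = 1111000011110000
  (~a | c) = 1111111100110011
  (~b | (~a | c)) = 1111111111110011
  (((b | ~a) & d) | (~b | (~a | c))) = 1111111111110111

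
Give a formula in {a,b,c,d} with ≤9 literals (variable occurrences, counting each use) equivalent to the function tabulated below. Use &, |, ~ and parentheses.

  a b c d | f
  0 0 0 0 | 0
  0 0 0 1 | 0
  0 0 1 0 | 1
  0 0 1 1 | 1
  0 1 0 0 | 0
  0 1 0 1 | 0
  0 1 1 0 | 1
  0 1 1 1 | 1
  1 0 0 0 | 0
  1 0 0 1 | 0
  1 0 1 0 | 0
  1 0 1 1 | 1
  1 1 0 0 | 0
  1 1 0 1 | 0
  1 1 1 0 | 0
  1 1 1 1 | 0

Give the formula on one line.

  ~b = 1111000011110000
  ~c = 1100110011001100
  (~b | ~c) = 1111110011111100
  (c & d) = 0001000100010001
  ~a = 1111111100000000
  ((c & d) | ~a) = 1111111100010001
  ((~b | ~c) & ((c & d) | ~a)) = 1111110000010000
  (b & ~a) = 0000111100000000
  (((~b | ~c) & ((c & d) | ~a)) | (b & ~a)) = 1111111100010000
  ((((~b | ~c) & ((c & d) | ~a)) | (b & ~a)) & c) = 0011001100010000

((((~b | ~c) & ((c & d) | ~a)) | (b & ~a)) & c)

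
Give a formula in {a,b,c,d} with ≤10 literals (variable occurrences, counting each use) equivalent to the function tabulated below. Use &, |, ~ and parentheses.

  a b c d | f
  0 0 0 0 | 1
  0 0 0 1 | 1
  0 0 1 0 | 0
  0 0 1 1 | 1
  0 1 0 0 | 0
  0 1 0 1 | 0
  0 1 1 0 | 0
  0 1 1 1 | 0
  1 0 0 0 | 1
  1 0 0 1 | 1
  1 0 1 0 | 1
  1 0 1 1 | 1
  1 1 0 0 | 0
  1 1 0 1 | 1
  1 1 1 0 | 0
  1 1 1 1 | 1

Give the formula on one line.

(((a | (c & (~d | ~b))) & d) | (~b & (a | ~c)))

  ~d = 1010101010101010
  ~b = 1111000011110000
  (~d | ~b) = 1111101011111010
  (c & (~d | ~b)) = 0011001000110010
  (a | (c & (~d | ~b))) = 0011001011111111
  ((a | (c & (~d | ~b))) & d) = 0001000001010101
  ~c = 1100110011001100
  (a | ~c) = 1100110011111111
  (~b & (a | ~c)) = 1100000011110000
  (((a | (c & (~d | ~b))) & d) | (~b & (a | ~c))) = 1101000011110101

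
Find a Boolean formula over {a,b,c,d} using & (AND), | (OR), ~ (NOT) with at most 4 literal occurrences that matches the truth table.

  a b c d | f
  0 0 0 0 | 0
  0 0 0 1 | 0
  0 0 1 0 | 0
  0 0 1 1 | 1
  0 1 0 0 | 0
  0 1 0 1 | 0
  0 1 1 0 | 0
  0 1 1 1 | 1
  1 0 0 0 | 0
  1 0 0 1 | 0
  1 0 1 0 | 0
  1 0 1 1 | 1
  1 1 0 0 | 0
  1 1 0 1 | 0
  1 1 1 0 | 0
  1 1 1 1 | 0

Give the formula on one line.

  (c & d) = 0001000100010001
  ~b = 1111000011110000
  ~a = 1111111100000000
  (~b | ~a) = 1111111111110000
  ((c & d) & (~b | ~a)) = 0001000100010000

((c & d) & (~b | ~a))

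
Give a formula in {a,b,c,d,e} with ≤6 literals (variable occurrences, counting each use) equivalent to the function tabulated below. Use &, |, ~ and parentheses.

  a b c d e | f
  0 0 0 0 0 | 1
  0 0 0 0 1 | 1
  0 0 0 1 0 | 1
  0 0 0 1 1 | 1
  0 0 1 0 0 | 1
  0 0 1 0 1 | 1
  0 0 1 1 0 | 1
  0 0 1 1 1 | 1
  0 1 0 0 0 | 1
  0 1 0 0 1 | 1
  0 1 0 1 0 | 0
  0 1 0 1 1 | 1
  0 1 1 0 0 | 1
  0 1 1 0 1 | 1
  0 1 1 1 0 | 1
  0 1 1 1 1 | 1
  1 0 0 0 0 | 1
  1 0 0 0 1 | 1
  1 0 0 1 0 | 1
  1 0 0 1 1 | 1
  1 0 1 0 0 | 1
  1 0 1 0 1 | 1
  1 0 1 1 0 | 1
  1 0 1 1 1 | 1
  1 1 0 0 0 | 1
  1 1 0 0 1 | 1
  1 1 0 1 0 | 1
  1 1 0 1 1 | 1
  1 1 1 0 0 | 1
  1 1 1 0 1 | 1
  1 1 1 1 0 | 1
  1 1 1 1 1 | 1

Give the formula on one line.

(((~b | a) | c) | ((~a & e) | ~d))

  ~b = 11111111000000001111111100000000
  (~b | a) = 11111111000000001111111111111111
  ((~b | a) | c) = 11111111000011111111111111111111
  ~a = 11111111111111110000000000000000
  (~a & e) = 01010101010101010000000000000000
  ~d = 11001100110011001100110011001100
  ((~a & e) | ~d) = 11011101110111011100110011001100
  (((~b | a) | c) | ((~a & e) | ~d)) = 11111111110111111111111111111111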